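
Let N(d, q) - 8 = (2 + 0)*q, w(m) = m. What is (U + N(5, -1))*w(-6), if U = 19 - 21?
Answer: -24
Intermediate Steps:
N(d, q) = 8 + 2*q (N(d, q) = 8 + (2 + 0)*q = 8 + 2*q)
U = -2
(U + N(5, -1))*w(-6) = (-2 + (8 + 2*(-1)))*(-6) = (-2 + (8 - 2))*(-6) = (-2 + 6)*(-6) = 4*(-6) = -24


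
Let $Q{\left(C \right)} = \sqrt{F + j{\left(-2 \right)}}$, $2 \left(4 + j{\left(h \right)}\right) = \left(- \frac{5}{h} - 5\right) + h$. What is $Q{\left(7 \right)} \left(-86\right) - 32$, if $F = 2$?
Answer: $-32 - 43 i \sqrt{17} \approx -32.0 - 177.29 i$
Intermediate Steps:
$j{\left(h \right)} = - \frac{13}{2} + \frac{h}{2} - \frac{5}{2 h}$ ($j{\left(h \right)} = -4 + \frac{\left(- \frac{5}{h} - 5\right) + h}{2} = -4 + \frac{\left(-5 - \frac{5}{h}\right) + h}{2} = -4 + \frac{-5 + h - \frac{5}{h}}{2} = -4 - \left(\frac{5}{2} - \frac{h}{2} + \frac{5}{2 h}\right) = - \frac{13}{2} + \frac{h}{2} - \frac{5}{2 h}$)
$Q{\left(C \right)} = \frac{i \sqrt{17}}{2}$ ($Q{\left(C \right)} = \sqrt{2 + \frac{-5 - 2 \left(-13 - 2\right)}{2 \left(-2\right)}} = \sqrt{2 + \frac{1}{2} \left(- \frac{1}{2}\right) \left(-5 - -30\right)} = \sqrt{2 + \frac{1}{2} \left(- \frac{1}{2}\right) \left(-5 + 30\right)} = \sqrt{2 + \frac{1}{2} \left(- \frac{1}{2}\right) 25} = \sqrt{2 - \frac{25}{4}} = \sqrt{- \frac{17}{4}} = \frac{i \sqrt{17}}{2}$)
$Q{\left(7 \right)} \left(-86\right) - 32 = \frac{i \sqrt{17}}{2} \left(-86\right) - 32 = - 43 i \sqrt{17} - 32 = -32 - 43 i \sqrt{17}$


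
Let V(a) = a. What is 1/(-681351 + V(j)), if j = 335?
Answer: -1/681016 ≈ -1.4684e-6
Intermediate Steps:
1/(-681351 + V(j)) = 1/(-681351 + 335) = 1/(-681016) = -1/681016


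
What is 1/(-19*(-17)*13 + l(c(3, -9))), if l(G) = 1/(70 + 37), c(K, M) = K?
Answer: 107/449294 ≈ 0.00023815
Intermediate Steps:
l(G) = 1/107
1/(-19*(-17)*13 + l(c(3, -9))) = 1/(-19*(-17)*13 + 1/107) = 1/(323*13 + 1/107) = 1/(4199 + 1/107) = 1/(449294/107) = 107/449294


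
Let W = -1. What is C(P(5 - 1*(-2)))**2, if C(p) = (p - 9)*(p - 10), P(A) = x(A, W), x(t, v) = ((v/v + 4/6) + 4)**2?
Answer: 1713297664/6561 ≈ 2.6113e+5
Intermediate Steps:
x(t, v) = 289/9 (x(t, v) = ((1 + 4*(1/6)) + 4)**2 = ((1 + 2/3) + 4)**2 = (5/3 + 4)**2 = (17/3)**2 = 289/9)
P(A) = 289/9
C(p) = (-10 + p)*(-9 + p) (C(p) = (-9 + p)*(-10 + p) = (-10 + p)*(-9 + p))
C(P(5 - 1*(-2)))**2 = (90 + (289/9)**2 - 19*289/9)**2 = (90 + 83521/81 - 5491/9)**2 = (41392/81)**2 = 1713297664/6561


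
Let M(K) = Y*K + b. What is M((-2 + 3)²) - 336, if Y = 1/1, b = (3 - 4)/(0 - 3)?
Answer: -1004/3 ≈ -334.67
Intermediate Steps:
b = ⅓ (b = -1/(-3) = -1*(-⅓) = ⅓ ≈ 0.33333)
Y = 1
M(K) = ⅓ + K (M(K) = 1*K + ⅓ = K + ⅓ = ⅓ + K)
M((-2 + 3)²) - 336 = (⅓ + (-2 + 3)²) - 336 = (⅓ + 1²) - 336 = (⅓ + 1) - 336 = 4/3 - 336 = -1004/3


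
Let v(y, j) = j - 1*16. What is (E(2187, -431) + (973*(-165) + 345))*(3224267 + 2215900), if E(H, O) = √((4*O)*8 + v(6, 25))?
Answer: -871514753400 + 5440167*I*√13783 ≈ -8.7151e+11 + 6.3868e+8*I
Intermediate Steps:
v(y, j) = -16 + j (v(y, j) = j - 16 = -16 + j)
E(H, O) = √(9 + 32*O) (E(H, O) = √((4*O)*8 + (-16 + 25)) = √(32*O + 9) = √(9 + 32*O))
(E(2187, -431) + (973*(-165) + 345))*(3224267 + 2215900) = (√(9 + 32*(-431)) + (973*(-165) + 345))*(3224267 + 2215900) = (√(9 - 13792) + (-160545 + 345))*5440167 = (√(-13783) - 160200)*5440167 = (I*√13783 - 160200)*5440167 = (-160200 + I*√13783)*5440167 = -871514753400 + 5440167*I*√13783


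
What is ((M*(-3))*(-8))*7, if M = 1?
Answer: 168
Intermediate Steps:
((M*(-3))*(-8))*7 = ((1*(-3))*(-8))*7 = -3*(-8)*7 = 24*7 = 168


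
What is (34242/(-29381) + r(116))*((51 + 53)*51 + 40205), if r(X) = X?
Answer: 153545272586/29381 ≈ 5.2260e+6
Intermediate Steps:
(34242/(-29381) + r(116))*((51 + 53)*51 + 40205) = (34242/(-29381) + 116)*((51 + 53)*51 + 40205) = (34242*(-1/29381) + 116)*(104*51 + 40205) = (-34242/29381 + 116)*(5304 + 40205) = (3373954/29381)*45509 = 153545272586/29381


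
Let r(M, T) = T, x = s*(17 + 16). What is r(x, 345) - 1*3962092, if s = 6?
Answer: -3961747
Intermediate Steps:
x = 198 (x = 6*(17 + 16) = 6*33 = 198)
r(x, 345) - 1*3962092 = 345 - 1*3962092 = 345 - 3962092 = -3961747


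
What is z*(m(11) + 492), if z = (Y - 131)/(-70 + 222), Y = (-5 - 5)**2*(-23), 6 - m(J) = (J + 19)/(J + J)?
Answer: -1207323/152 ≈ -7942.9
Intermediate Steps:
m(J) = 6 - (19 + J)/(2*J) (m(J) = 6 - (J + 19)/(J + J) = 6 - (19 + J)/(2*J))
Y = -2300 (Y = (-10)**2*(-23) = 100*(-23) = -2300)
z = -2431/152 (z = (-2300 - 131)/(-70 + 222) = -2431/152 ≈ -15.993)
z*(m(11) + 492) = -2431*((1/2)*(-19 + 11*11)/11 + 492)/152 = -2431*((1/2)*(1/11)*(-19 + 121) + 492)/152 = -2431*((1/2)*(1/11)*102 + 492)/152 = -2431*(51/11 + 492)/152 = -2431/152*5463/11 = -1207323/152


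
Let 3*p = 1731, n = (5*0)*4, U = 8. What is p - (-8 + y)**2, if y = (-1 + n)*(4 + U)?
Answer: 177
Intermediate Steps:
n = 0 (n = 0*4 = 0)
y = -12 (y = (-1 + 0)*(4 + 8) = -1*12 = -12)
p = 577 (p = (1/3)*1731 = 577)
p - (-8 + y)**2 = 577 - (-8 - 12)**2 = 577 - 1*(-20)**2 = 577 - 1*400 = 577 - 400 = 177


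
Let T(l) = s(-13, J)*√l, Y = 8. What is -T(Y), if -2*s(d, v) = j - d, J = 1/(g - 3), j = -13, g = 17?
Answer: 0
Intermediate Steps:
J = 1/14 (J = 1/(17 - 3) = 1/14 ≈ 0.071429)
s(d, v) = 13/2 + d/2 (s(d, v) = -(-13 - d)/2 = 13/2 + d/2)
T(l) = 0 (T(l) = (13/2 + (½)*(-13))*√l = (13/2 - 13/2)*√l = 0*√l = 0)
-T(Y) = -1*0 = 0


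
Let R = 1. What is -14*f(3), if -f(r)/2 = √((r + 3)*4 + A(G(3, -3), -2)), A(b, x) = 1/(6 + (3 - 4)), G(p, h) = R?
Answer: 308*√5/5 ≈ 137.74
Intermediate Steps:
G(p, h) = 1
A(b, x) = ⅕ (A(b, x) = 1/(6 - 1) = 1/5 = ⅕)
f(r) = -2*√(61/5 + 4*r) (f(r) = -2*√((r + 3)*4 + ⅕) = -2*√((3 + r)*4 + ⅕) = -2*√((12 + 4*r) + ⅕) = -2*√(61/5 + 4*r))
-14*f(3) = -(-28)*√(305 + 100*3)/5 = -(-28)*√(305 + 300)/5 = -(-28)*√605/5 = -(-28)*11*√5/5 = -(-308)*√5/5 = 308*√5/5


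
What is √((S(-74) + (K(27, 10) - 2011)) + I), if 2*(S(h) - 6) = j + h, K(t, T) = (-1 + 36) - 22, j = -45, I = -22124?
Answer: I*√96702/2 ≈ 155.48*I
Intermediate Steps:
K(t, T) = 13 (K(t, T) = 35 - 22 = 13)
S(h) = -33/2 + h/2 (S(h) = 6 + (-45 + h)/2 = 6 + (-45/2 + h/2) = -33/2 + h/2)
√((S(-74) + (K(27, 10) - 2011)) + I) = √(((-33/2 + (½)*(-74)) + (13 - 2011)) - 22124) = √(((-33/2 - 37) - 1998) - 22124) = √((-107/2 - 1998) - 22124) = √(-4103/2 - 22124) = √(-48351/2) = I*√96702/2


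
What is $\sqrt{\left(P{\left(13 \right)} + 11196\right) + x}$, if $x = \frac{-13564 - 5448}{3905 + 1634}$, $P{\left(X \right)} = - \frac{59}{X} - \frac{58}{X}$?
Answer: $\frac{\sqrt{343117680959}}{5539} \approx 105.75$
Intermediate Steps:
$P{\left(X \right)} = - \frac{117}{X}$
$x = - \frac{19012}{5539} \approx -3.4324$
$\sqrt{\left(P{\left(13 \right)} + 11196\right) + x} = \sqrt{\left(- \frac{117}{13} + 11196\right) - \frac{19012}{5539}} = \sqrt{\left(\left(-117\right) \frac{1}{13} + 11196\right) - \frac{19012}{5539}} = \sqrt{\left(-9 + 11196\right) - \frac{19012}{5539}} = \sqrt{11187 - \frac{19012}{5539}} = \sqrt{\frac{61945781}{5539}} = \frac{\sqrt{343117680959}}{5539}$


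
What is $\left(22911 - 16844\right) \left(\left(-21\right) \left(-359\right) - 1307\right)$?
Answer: $37809544$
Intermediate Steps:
$\left(22911 - 16844\right) \left(\left(-21\right) \left(-359\right) - 1307\right) = \left(22911 - 16844\right) \left(7539 - 1307\right) = \left(22911 - 16844\right) 6232 = 6067 \cdot 6232 = 37809544$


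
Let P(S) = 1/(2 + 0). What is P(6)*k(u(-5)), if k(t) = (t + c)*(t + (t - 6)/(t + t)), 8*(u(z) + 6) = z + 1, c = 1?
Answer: 198/13 ≈ 15.231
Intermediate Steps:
P(S) = ½ (P(S) = 1/2 = ½)
u(z) = -47/8 + z/8 (u(z) = -6 + (z + 1)/8 = -6 + (1 + z)/8 = -6 + (⅛ + z/8) = -47/8 + z/8)
k(t) = (1 + t)*(t + (-6 + t)/(2*t)) (k(t) = (t + 1)*(t + (t - 6)/(t + t)) = (1 + t)*(t + (-6 + t)/((2*t))) = (1 + t)*(t + (-6 + t)*(1/(2*t))) = (1 + t)*(t + (-6 + t)/(2*t)))
P(6)*k(u(-5)) = (-5/2 + (-47/8 + (⅛)*(-5))² - 3/(-47/8 + (⅛)*(-5)) + 3*(-47/8 + (⅛)*(-5))/2)/2 = (-5/2 + (-47/8 - 5/8)² - 3/(-47/8 - 5/8) + 3*(-47/8 - 5/8)/2)/2 = (-5/2 + (-13/2)² - 3/(-13/2) + (3/2)*(-13/2))/2 = (-5/2 + 169/4 - 3*(-2/13) - 39/4)/2 = (-5/2 + 169/4 + 6/13 - 39/4)/2 = (½)*(396/13) = 198/13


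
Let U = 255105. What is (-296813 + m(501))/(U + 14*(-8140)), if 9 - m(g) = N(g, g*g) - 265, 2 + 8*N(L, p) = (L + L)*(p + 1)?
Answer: -126938157/564580 ≈ -224.84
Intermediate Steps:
N(L, p) = -1/4 + L*(1 + p)/4 (N(L, p) = -1/4 + ((L + L)*(p + 1))/8 = -1/4 + ((2*L)*(1 + p))/8 = -1/4 + (2*L*(1 + p))/8 = -1/4 + L*(1 + p)/4)
m(g) = 1097/4 - g/4 - g**3/4 (m(g) = 9 - ((-1/4 + g/4 + g*(g*g)/4) - 265) = 9 - ((-1/4 + g/4 + g*g**2/4) - 265) = 9 - ((-1/4 + g/4 + g**3/4) - 265) = 9 - (-1061/4 + g/4 + g**3/4) = 9 + (1061/4 - g/4 - g**3/4) = 1097/4 - g/4 - g**3/4)
(-296813 + m(501))/(U + 14*(-8140)) = (-296813 + (1097/4 - 1/4*501 - 1/4*501**3))/(255105 + 14*(-8140)) = (-296813 + (1097/4 - 501/4 - 1/4*125751501))/(255105 - 113960) = (-296813 + (1097/4 - 501/4 - 125751501/4))/141145 = (-296813 - 125750905/4)*(1/141145) = -126938157/4*1/141145 = -126938157/564580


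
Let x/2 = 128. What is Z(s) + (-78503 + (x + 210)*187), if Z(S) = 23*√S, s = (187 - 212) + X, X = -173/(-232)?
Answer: 8639 + 23*I*√326366/116 ≈ 8639.0 + 113.27*I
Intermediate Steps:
X = 173/232 (X = -173*(-1/232) = 173/232 ≈ 0.74569)
x = 256 (x = 2*128 = 256)
s = -5627/232 (s = (187 - 212) + 173/232 = -25 + 173/232 = -5627/232 ≈ -24.254)
Z(s) + (-78503 + (x + 210)*187) = 23*√(-5627/232) + (-78503 + (256 + 210)*187) = 23*(I*√326366/116) + (-78503 + 466*187) = 23*I*√326366/116 + (-78503 + 87142) = 23*I*√326366/116 + 8639 = 8639 + 23*I*√326366/116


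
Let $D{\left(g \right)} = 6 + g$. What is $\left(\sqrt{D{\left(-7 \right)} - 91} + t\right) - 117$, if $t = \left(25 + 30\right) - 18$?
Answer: $-80 + 2 i \sqrt{23} \approx -80.0 + 9.5917 i$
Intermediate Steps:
$t = 37$ ($t = 55 - 18 = 37$)
$\left(\sqrt{D{\left(-7 \right)} - 91} + t\right) - 117 = \left(\sqrt{\left(6 - 7\right) - 91} + 37\right) - 117 = \left(\sqrt{-1 - 91} + 37\right) - 117 = \left(\sqrt{-92} + 37\right) - 117 = \left(2 i \sqrt{23} + 37\right) - 117 = \left(37 + 2 i \sqrt{23}\right) - 117 = -80 + 2 i \sqrt{23}$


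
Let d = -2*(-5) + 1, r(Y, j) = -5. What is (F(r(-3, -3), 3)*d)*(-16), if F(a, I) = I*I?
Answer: -1584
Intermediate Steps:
F(a, I) = I²
d = 11 (d = 10 + 1 = 11)
(F(r(-3, -3), 3)*d)*(-16) = (3²*11)*(-16) = (9*11)*(-16) = 99*(-16) = -1584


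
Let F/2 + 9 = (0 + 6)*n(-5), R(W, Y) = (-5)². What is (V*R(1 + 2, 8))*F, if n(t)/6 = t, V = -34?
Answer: 321300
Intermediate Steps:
R(W, Y) = 25
n(t) = 6*t
F = -378 (F = -18 + 2*((0 + 6)*(6*(-5))) = -18 + 2*(6*(-30)) = -18 + 2*(-180) = -18 - 360 = -378)
(V*R(1 + 2, 8))*F = -34*25*(-378) = -850*(-378) = 321300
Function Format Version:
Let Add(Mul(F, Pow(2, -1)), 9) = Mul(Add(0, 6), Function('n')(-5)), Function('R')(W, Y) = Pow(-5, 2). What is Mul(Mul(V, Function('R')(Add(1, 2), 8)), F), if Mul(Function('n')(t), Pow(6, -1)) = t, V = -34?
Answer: 321300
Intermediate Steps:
Function('R')(W, Y) = 25
Function('n')(t) = Mul(6, t)
F = -378 (F = Add(-18, Mul(2, Mul(Add(0, 6), Mul(6, -5)))) = Add(-18, Mul(2, Mul(6, -30))) = Add(-18, Mul(2, -180)) = Add(-18, -360) = -378)
Mul(Mul(V, Function('R')(Add(1, 2), 8)), F) = Mul(Mul(-34, 25), -378) = Mul(-850, -378) = 321300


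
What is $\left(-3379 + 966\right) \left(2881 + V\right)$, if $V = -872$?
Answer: $-4847717$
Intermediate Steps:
$\left(-3379 + 966\right) \left(2881 + V\right) = \left(-3379 + 966\right) \left(2881 - 872\right) = \left(-2413\right) 2009 = -4847717$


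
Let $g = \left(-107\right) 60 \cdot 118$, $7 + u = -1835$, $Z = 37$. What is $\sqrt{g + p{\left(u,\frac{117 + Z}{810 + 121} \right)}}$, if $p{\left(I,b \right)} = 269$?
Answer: $i \sqrt{757291} \approx 870.22 i$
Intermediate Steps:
$u = -1842$ ($u = -7 - 1835 = -1842$)
$g = -757560$ ($g = \left(-6420\right) 118 = -757560$)
$\sqrt{g + p{\left(u,\frac{117 + Z}{810 + 121} \right)}} = \sqrt{-757560 + 269} = \sqrt{-757291} = i \sqrt{757291}$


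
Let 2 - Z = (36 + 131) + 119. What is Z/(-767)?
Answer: 284/767 ≈ 0.37027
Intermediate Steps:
Z = -284 (Z = 2 - ((36 + 131) + 119) = 2 - (167 + 119) = 2 - 1*286 = 2 - 286 = -284)
Z/(-767) = -284/(-767) = -284*(-1/767) = 284/767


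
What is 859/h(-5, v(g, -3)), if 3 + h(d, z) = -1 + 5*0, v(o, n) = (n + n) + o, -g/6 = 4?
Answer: -859/4 ≈ -214.75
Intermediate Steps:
g = -24 (g = -6*4 = -24)
v(o, n) = o + 2*n (v(o, n) = 2*n + o = o + 2*n)
h(d, z) = -4 (h(d, z) = -3 + (-1 + 5*0) = -3 + (-1 + 0) = -3 - 1 = -4)
859/h(-5, v(g, -3)) = 859/(-4) = 859*(-¼) = -859/4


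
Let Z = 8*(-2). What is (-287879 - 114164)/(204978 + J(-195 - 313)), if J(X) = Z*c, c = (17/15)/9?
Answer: -54275805/27671758 ≈ -1.9614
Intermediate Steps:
c = 17/135 (c = (17*(1/15))*(1/9) = (17/15)*(1/9) = 17/135 ≈ 0.12593)
Z = -16
J(X) = -272/135 (J(X) = -16*17/135 = -272/135)
(-287879 - 114164)/(204978 + J(-195 - 313)) = (-287879 - 114164)/(204978 - 272/135) = -402043/27671758/135 = -402043*135/27671758 = -54275805/27671758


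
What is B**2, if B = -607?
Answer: 368449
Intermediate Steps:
B**2 = (-607)**2 = 368449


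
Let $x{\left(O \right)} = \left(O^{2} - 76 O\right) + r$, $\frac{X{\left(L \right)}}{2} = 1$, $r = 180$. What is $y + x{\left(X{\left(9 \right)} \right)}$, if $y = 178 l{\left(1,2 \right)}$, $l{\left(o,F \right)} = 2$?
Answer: $388$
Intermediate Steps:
$X{\left(L \right)} = 2$ ($X{\left(L \right)} = 2 \cdot 1 = 2$)
$x{\left(O \right)} = 180 + O^{2} - 76 O$ ($x{\left(O \right)} = \left(O^{2} - 76 O\right) + 180 = 180 + O^{2} - 76 O$)
$y = 356$ ($y = 178 \cdot 2 = 356$)
$y + x{\left(X{\left(9 \right)} \right)} = 356 + \left(180 + 2^{2} - 152\right) = 356 + \left(180 + 4 - 152\right) = 356 + 32 = 388$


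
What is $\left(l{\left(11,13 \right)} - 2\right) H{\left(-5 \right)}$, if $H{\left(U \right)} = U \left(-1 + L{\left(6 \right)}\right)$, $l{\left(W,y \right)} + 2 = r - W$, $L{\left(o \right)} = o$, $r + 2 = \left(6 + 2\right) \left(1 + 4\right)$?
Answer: $-575$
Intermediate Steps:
$r = 38$ ($r = -2 + \left(6 + 2\right) \left(1 + 4\right) = -2 + 8 \cdot 5 = -2 + 40 = 38$)
$l{\left(W,y \right)} = 36 - W$ ($l{\left(W,y \right)} = -2 - \left(-38 + W\right) = 36 - W$)
$H{\left(U \right)} = 5 U$ ($H{\left(U \right)} = U \left(-1 + 6\right) = U 5 = 5 U$)
$\left(l{\left(11,13 \right)} - 2\right) H{\left(-5 \right)} = \left(\left(36 - 11\right) - 2\right) 5 \left(-5\right) = \left(\left(36 - 11\right) - 2\right) \left(-25\right) = \left(25 - 2\right) \left(-25\right) = 23 \left(-25\right) = -575$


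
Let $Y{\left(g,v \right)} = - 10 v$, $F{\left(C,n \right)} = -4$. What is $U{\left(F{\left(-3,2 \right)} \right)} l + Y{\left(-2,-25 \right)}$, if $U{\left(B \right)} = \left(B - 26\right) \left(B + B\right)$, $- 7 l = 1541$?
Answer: $- \frac{368090}{7} \approx -52584.0$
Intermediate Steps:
$l = - \frac{1541}{7}$ ($l = \left(- \frac{1}{7}\right) 1541 = - \frac{1541}{7} \approx -220.14$)
$U{\left(B \right)} = 2 B \left(-26 + B\right)$ ($U{\left(B \right)} = \left(-26 + B\right) 2 B = 2 B \left(-26 + B\right)$)
$U{\left(F{\left(-3,2 \right)} \right)} l + Y{\left(-2,-25 \right)} = 2 \left(-4\right) \left(-26 - 4\right) \left(- \frac{1541}{7}\right) - -250 = 2 \left(-4\right) \left(-30\right) \left(- \frac{1541}{7}\right) + 250 = 240 \left(- \frac{1541}{7}\right) + 250 = - \frac{369840}{7} + 250 = - \frac{368090}{7}$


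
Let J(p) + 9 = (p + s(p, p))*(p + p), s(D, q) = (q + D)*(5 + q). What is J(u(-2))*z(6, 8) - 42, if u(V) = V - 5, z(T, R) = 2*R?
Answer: -4890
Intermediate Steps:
s(D, q) = (5 + q)*(D + q) (s(D, q) = (D + q)*(5 + q) = (5 + q)*(D + q))
u(V) = -5 + V
J(p) = -9 + 2*p*(2*p**2 + 11*p) (J(p) = -9 + (p + (p**2 + 5*p + 5*p + p*p))*(p + p) = -9 + (p + (p**2 + 5*p + 5*p + p**2))*(2*p) = -9 + (p + (2*p**2 + 10*p))*(2*p) = -9 + (2*p**2 + 11*p)*(2*p) = -9 + 2*p*(2*p**2 + 11*p))
J(u(-2))*z(6, 8) - 42 = (-9 + 4*(-5 - 2)**3 + 22*(-5 - 2)**2)*(2*8) - 42 = (-9 + 4*(-7)**3 + 22*(-7)**2)*16 - 42 = (-9 + 4*(-343) + 22*49)*16 - 42 = (-9 - 1372 + 1078)*16 - 42 = -303*16 - 42 = -4848 - 42 = -4890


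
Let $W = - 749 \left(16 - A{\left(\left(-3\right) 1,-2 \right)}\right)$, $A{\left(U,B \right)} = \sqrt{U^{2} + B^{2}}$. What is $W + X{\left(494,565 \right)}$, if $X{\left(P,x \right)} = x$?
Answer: $-11419 + 749 \sqrt{13} \approx -8718.4$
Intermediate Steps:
$A{\left(U,B \right)} = \sqrt{B^{2} + U^{2}}$
$W = -11984 + 749 \sqrt{13}$ ($W = - 749 \left(16 - \sqrt{\left(-2\right)^{2} + \left(\left(-3\right) 1\right)^{2}}\right) = - 749 \left(16 - \sqrt{4 + \left(-3\right)^{2}}\right) = - 749 \left(16 - \sqrt{4 + 9}\right) = - 749 \left(16 - \sqrt{13}\right) = -11984 + 749 \sqrt{13} \approx -9283.4$)
$W + X{\left(494,565 \right)} = \left(-11984 + 749 \sqrt{13}\right) + 565 = -11419 + 749 \sqrt{13}$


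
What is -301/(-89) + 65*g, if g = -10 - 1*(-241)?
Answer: 1336636/89 ≈ 15018.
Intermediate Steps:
g = 231 (g = -10 + 241 = 231)
-301/(-89) + 65*g = -301/(-89) + 65*231 = -301*(-1/89) + 15015 = 301/89 + 15015 = 1336636/89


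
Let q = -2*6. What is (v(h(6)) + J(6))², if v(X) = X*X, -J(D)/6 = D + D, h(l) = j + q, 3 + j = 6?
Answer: 81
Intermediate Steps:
j = 3 (j = -3 + 6 = 3)
q = -12
h(l) = -9 (h(l) = 3 - 12 = -9)
J(D) = -12*D (J(D) = -6*(D + D) = -12*D)
v(X) = X²
(v(h(6)) + J(6))² = ((-9)² - 12*6)² = (81 - 72)² = 9² = 81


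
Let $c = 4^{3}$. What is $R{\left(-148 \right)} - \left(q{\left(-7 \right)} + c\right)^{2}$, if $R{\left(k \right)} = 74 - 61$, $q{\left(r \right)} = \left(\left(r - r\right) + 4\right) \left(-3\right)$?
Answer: $-2691$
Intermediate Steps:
$q{\left(r \right)} = -12$ ($q{\left(r \right)} = \left(0 + 4\right) \left(-3\right) = 4 \left(-3\right) = -12$)
$R{\left(k \right)} = 13$
$c = 64$
$R{\left(-148 \right)} - \left(q{\left(-7 \right)} + c\right)^{2} = 13 - \left(-12 + 64\right)^{2} = 13 - 52^{2} = 13 - 2704 = -2691$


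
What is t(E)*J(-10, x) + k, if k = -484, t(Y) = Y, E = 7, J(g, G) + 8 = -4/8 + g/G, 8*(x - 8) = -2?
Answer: -34257/62 ≈ -552.53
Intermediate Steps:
x = 31/4 (x = 8 + (⅛)*(-2) = 8 - ¼ = 31/4 ≈ 7.7500)
J(g, G) = -17/2 + g/G (J(g, G) = -8 + (-4/8 + g/G) = -8 + (-4*⅛ + g/G) = -8 + (-½ + g/G) = -17/2 + g/G)
t(E)*J(-10, x) + k = 7*(-17/2 - 10/31/4) - 484 = 7*(-17/2 - 10*4/31) - 484 = 7*(-17/2 - 40/31) - 484 = 7*(-607/62) - 484 = -4249/62 - 484 = -34257/62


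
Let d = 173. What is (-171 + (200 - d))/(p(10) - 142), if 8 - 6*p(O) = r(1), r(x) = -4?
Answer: 36/35 ≈ 1.0286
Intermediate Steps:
p(O) = 2 (p(O) = 4/3 - ⅙*(-4) = 4/3 + ⅔ = 2)
(-171 + (200 - d))/(p(10) - 142) = (-171 + (200 - 1*173))/(2 - 142) = (-171 + (200 - 173))/(-140) = (-171 + 27)*(-1/140) = -144*(-1/140) = 36/35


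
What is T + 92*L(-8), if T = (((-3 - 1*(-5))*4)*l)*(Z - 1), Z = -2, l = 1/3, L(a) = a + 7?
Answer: -100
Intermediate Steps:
L(a) = 7 + a
l = ⅓ ≈ 0.33333
T = -8 (T = (((-3 - 1*(-5))*4)*(⅓))*(-2 - 1) = (((-3 + 5)*4)*(⅓))*(-3) = ((2*4)*(⅓))*(-3) = (8*(⅓))*(-3) = (8/3)*(-3) = -8)
T + 92*L(-8) = -8 + 92*(7 - 8) = -8 + 92*(-1) = -8 - 92 = -100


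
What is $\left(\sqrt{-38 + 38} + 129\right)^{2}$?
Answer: $16641$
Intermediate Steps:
$\left(\sqrt{-38 + 38} + 129\right)^{2} = \left(\sqrt{0} + 129\right)^{2} = \left(0 + 129\right)^{2} = 129^{2} = 16641$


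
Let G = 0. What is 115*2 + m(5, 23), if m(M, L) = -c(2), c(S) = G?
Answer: 230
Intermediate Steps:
c(S) = 0
m(M, L) = 0 (m(M, L) = -1*0 = 0)
115*2 + m(5, 23) = 115*2 + 0 = 230 + 0 = 230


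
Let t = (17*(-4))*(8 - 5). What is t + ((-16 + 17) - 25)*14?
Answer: -540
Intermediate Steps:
t = -204 (t = -68*3 = -204)
t + ((-16 + 17) - 25)*14 = -204 + ((-16 + 17) - 25)*14 = -204 + (1 - 25)*14 = -204 - 24*14 = -204 - 336 = -540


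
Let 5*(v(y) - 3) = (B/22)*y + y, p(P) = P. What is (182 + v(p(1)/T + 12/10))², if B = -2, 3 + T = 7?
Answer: 415303641/12100 ≈ 34323.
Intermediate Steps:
T = 4 (T = -3 + 7 = 4)
v(y) = 3 + 2*y/11 (v(y) = 3 + ((-2/22)*y + y)/5 = 3 + ((-2*1/22)*y + y)/5 = 3 + (-y/11 + y)/5 = 3 + (10*y/11)/5 = 3 + 2*y/11)
(182 + v(p(1)/T + 12/10))² = (182 + (3 + 2*(1/4 + 12/10)/11))² = (182 + (3 + 2*(1*(¼) + 12*(⅒))/11))² = (182 + (3 + 2*(¼ + 6/5)/11))² = (182 + (3 + (2/11)*(29/20)))² = (182 + (3 + 29/110))² = (182 + 359/110)² = (20379/110)² = 415303641/12100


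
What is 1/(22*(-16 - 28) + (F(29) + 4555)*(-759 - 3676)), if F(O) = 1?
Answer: -1/20206828 ≈ -4.9488e-8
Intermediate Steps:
1/(22*(-16 - 28) + (F(29) + 4555)*(-759 - 3676)) = 1/(22*(-16 - 28) + (1 + 4555)*(-759 - 3676)) = 1/(22*(-44) + 4556*(-4435)) = 1/(-968 - 20205860) = 1/(-20206828) = -1/20206828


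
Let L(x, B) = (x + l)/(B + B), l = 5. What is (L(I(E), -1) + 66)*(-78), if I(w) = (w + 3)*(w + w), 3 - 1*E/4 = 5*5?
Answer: 578487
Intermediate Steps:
E = -88 (E = 12 - 20*5 = 12 - 4*25 = 12 - 100 = -88)
I(w) = 2*w*(3 + w) (I(w) = (3 + w)*(2*w) = 2*w*(3 + w))
L(x, B) = (5 + x)/(2*B) (L(x, B) = (x + 5)/(B + B) = (5 + x)/((2*B)) = (5 + x)*(1/(2*B)) = (5 + x)/(2*B))
(L(I(E), -1) + 66)*(-78) = ((1/2)*(5 + 2*(-88)*(3 - 88))/(-1) + 66)*(-78) = ((1/2)*(-1)*(5 + 2*(-88)*(-85)) + 66)*(-78) = ((1/2)*(-1)*(5 + 14960) + 66)*(-78) = ((1/2)*(-1)*14965 + 66)*(-78) = (-14965/2 + 66)*(-78) = -14833/2*(-78) = 578487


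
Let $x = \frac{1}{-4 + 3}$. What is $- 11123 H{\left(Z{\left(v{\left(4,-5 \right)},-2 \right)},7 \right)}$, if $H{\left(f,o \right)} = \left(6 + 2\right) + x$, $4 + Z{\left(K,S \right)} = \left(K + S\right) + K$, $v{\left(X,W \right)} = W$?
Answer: $-77861$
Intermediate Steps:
$x = -1$ ($x = \frac{1}{-1} = -1$)
$Z{\left(K,S \right)} = -4 + S + 2 K$ ($Z{\left(K,S \right)} = -4 + \left(\left(K + S\right) + K\right) = -4 + \left(S + 2 K\right) = -4 + S + 2 K$)
$H{\left(f,o \right)} = 7$ ($H{\left(f,o \right)} = \left(6 + 2\right) - 1 = 8 - 1 = 7$)
$- 11123 H{\left(Z{\left(v{\left(4,-5 \right)},-2 \right)},7 \right)} = \left(-11123\right) 7 = -77861$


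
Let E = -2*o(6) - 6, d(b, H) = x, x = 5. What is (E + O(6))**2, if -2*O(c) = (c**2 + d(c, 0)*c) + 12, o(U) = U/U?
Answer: 2209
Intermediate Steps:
d(b, H) = 5
o(U) = 1
O(c) = -6 - 5*c/2 - c**2/2 (O(c) = -((c**2 + 5*c) + 12)/2 = -(12 + c**2 + 5*c)/2 = -6 - 5*c/2 - c**2/2)
E = -8 (E = -2*1 - 6 = -2 - 6 = -8)
(E + O(6))**2 = (-8 + (-6 - 5/2*6 - 1/2*6**2))**2 = (-8 + (-6 - 15 - 1/2*36))**2 = (-8 + (-6 - 15 - 18))**2 = (-8 - 39)**2 = (-47)**2 = 2209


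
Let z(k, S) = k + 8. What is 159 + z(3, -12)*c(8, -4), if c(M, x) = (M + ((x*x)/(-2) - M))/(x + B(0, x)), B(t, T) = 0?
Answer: 181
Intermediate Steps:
c(M, x) = -x/2 (c(M, x) = (M + ((x*x)/(-2) - M))/(x + 0) = (M + (x**2*(-1/2) - M))/x = (M + (-x**2/2 - M))/x = (M + (-M - x**2/2))/x = (-x**2/2)/x = -x/2)
z(k, S) = 8 + k
159 + z(3, -12)*c(8, -4) = 159 + (8 + 3)*(-1/2*(-4)) = 159 + 11*2 = 159 + 22 = 181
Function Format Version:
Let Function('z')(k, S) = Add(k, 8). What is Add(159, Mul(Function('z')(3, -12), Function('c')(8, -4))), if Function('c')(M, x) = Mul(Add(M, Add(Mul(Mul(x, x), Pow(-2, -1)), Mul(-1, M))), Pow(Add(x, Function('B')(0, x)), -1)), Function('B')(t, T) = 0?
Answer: 181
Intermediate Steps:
Function('c')(M, x) = Mul(Rational(-1, 2), x) (Function('c')(M, x) = Mul(Add(M, Add(Mul(Mul(x, x), Pow(-2, -1)), Mul(-1, M))), Pow(Add(x, 0), -1)) = Mul(Add(M, Add(Mul(Pow(x, 2), Rational(-1, 2)), Mul(-1, M))), Pow(x, -1)) = Mul(Add(M, Add(Mul(Rational(-1, 2), Pow(x, 2)), Mul(-1, M))), Pow(x, -1)) = Mul(Add(M, Add(Mul(-1, M), Mul(Rational(-1, 2), Pow(x, 2)))), Pow(x, -1)) = Mul(Mul(Rational(-1, 2), Pow(x, 2)), Pow(x, -1)) = Mul(Rational(-1, 2), x))
Function('z')(k, S) = Add(8, k)
Add(159, Mul(Function('z')(3, -12), Function('c')(8, -4))) = Add(159, Mul(Add(8, 3), Mul(Rational(-1, 2), -4))) = Add(159, Mul(11, 2)) = Add(159, 22) = 181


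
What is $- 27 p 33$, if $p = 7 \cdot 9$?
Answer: $-56133$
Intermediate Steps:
$p = 63$
$- 27 p 33 = \left(-27\right) 63 \cdot 33 = \left(-1701\right) 33 = -56133$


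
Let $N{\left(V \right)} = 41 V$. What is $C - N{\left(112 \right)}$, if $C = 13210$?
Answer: $8618$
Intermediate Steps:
$C - N{\left(112 \right)} = 13210 - 41 \cdot 112 = 13210 - 4592 = 8618$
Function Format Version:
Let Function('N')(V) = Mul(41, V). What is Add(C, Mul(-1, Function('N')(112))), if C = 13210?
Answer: 8618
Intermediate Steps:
Add(C, Mul(-1, Function('N')(112))) = Add(13210, Mul(-1, Mul(41, 112))) = Add(13210, Mul(-1, 4592)) = Add(13210, -4592) = 8618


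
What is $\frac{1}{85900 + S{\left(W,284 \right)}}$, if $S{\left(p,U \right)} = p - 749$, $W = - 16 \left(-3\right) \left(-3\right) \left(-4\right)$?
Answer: $\frac{1}{85727} \approx 1.1665 \cdot 10^{-5}$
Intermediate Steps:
$W = 576$ ($W = - 16 \cdot 9 \left(-4\right) = \left(-16\right) \left(-36\right) = 576$)
$S{\left(p,U \right)} = -749 + p$
$\frac{1}{85900 + S{\left(W,284 \right)}} = \frac{1}{85900 + \left(-749 + 576\right)} = \frac{1}{85900 - 173} = \frac{1}{85727}$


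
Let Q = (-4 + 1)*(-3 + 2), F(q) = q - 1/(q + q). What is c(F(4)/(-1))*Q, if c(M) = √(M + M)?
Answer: 3*I*√31/2 ≈ 8.3517*I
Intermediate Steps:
F(q) = q - 1/(2*q)
c(M) = √2*√M (c(M) = √(2*M) = √2*√M)
Q = 3 (Q = -3*(-1) = 3)
c(F(4)/(-1))*Q = (√2*√((4 - ½/4)/(-1)))*3 = (√2*√((4 - ½*¼)*(-1)))*3 = (√2*√((4 - ⅛)*(-1)))*3 = (√2*√((31/8)*(-1)))*3 = (√2*√(-31/8))*3 = (√2*(I*√62/4))*3 = (I*√31/2)*3 = 3*I*√31/2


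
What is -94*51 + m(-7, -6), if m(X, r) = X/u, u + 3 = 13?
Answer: -47947/10 ≈ -4794.7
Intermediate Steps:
u = 10 (u = -3 + 13 = 10)
m(X, r) = X/10
-94*51 + m(-7, -6) = -94*51 + (⅒)*(-7) = -4794 - 7/10 = -47947/10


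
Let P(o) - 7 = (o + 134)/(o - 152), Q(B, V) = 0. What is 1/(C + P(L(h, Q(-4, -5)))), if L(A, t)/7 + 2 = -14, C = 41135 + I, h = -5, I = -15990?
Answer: 12/301823 ≈ 3.9758e-5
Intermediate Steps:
C = 25145 (C = 41135 - 15990 = 25145)
L(A, t) = -112 (L(A, t) = -14 + 7*(-14) = -14 - 98 = -112)
P(o) = 7 + (134 + o)/(-152 + o) (P(o) = 7 + (o + 134)/(o - 152) = 7 + (134 + o)/(-152 + o))
1/(C + P(L(h, Q(-4, -5)))) = 1/(25145 + 2*(-465 + 4*(-112))/(-152 - 112)) = 1/(25145 + 2*(-465 - 448)/(-264)) = 1/(25145 + 2*(-1/264)*(-913)) = 1/(25145 + 83/12) = 1/(301823/12) = 12/301823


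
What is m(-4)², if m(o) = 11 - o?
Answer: 225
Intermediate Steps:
m(-4)² = (11 - 1*(-4))² = (11 + 4)² = 15² = 225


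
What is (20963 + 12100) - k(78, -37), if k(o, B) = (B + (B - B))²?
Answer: 31694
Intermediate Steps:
k(o, B) = B² (k(o, B) = (B + 0)² = B²)
(20963 + 12100) - k(78, -37) = (20963 + 12100) - 1*(-37)² = 33063 - 1*1369 = 33063 - 1369 = 31694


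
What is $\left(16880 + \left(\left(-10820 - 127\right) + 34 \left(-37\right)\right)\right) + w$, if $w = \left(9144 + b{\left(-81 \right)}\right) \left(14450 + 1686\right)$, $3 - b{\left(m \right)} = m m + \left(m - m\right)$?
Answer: $41732371$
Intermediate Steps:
$b{\left(m \right)} = 3 - m^{2}$ ($b{\left(m \right)} = 3 - \left(m m + \left(m - m\right)\right) = 3 - \left(m^{2} + 0\right) = 3 - m^{2}$)
$w = 41727696$ ($w = \left(9144 + \left(3 - \left(-81\right)^{2}\right)\right) \left(14450 + 1686\right) = \left(9144 + \left(3 - 6561\right)\right) 16136 = \left(9144 - 6558\right) 16136 = 2586 \cdot 16136 = 41727696$)
$\left(16880 + \left(\left(-10820 - 127\right) + 34 \left(-37\right)\right)\right) + w = \left(16880 + \left(\left(-10820 - 127\right) + 34 \left(-37\right)\right)\right) + 41727696 = \left(16880 - 12205\right) + 41727696 = 4675 + 41727696 = 41732371$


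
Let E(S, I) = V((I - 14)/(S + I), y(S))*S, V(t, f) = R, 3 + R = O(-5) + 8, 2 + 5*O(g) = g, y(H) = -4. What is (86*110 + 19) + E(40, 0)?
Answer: 9623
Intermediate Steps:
O(g) = -⅖ + g/5
R = 18/5 (R = -3 + ((-⅖ + (⅕)*(-5)) + 8) = -3 + ((-⅖ - 1) + 8) = -3 + (-7/5 + 8) = -3 + 33/5 = 18/5 ≈ 3.6000)
V(t, f) = 18/5
E(S, I) = 18*S/5
(86*110 + 19) + E(40, 0) = (86*110 + 19) + (18/5)*40 = (9460 + 19) + 144 = 9479 + 144 = 9623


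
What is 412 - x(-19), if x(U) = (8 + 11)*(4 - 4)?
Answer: 412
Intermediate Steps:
x(U) = 0 (x(U) = 19*0 = 0)
412 - x(-19) = 412 - 1*0 = 412 + 0 = 412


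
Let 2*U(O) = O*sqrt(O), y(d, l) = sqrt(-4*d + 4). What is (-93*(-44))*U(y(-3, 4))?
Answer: 16368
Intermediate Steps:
y(d, l) = sqrt(4 - 4*d)
U(O) = O**(3/2)/2 (U(O) = (O*sqrt(O))/2 = O**(3/2)/2)
(-93*(-44))*U(y(-3, 4)) = (-93*(-44))*((2*sqrt(1 - 1*(-3)))**(3/2)/2) = 4092*((2*sqrt(1 + 3))**(3/2)/2) = 4092*((2*sqrt(4))**(3/2)/2) = 4092*((2*2)**(3/2)/2) = 4092*(4**(3/2)/2) = 4092*((1/2)*8) = 4092*4 = 16368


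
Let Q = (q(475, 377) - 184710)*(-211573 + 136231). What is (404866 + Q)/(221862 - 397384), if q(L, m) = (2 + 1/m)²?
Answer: -34102440881068/430116661 ≈ -79287.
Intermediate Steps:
Q = 68202897513870/4901 (Q = ((1 + 2*377)²/377² - 184710)*(-211573 + 136231) = ((1 + 754)²/142129 - 184710)*(-75342) = ((1/142129)*755² - 184710)*(-75342) = ((1/142129)*570025 - 184710)*(-75342) = (570025/142129 - 184710)*(-75342) = -26252077565/142129*(-75342) = 68202897513870/4901 ≈ 1.3916e+10)
(404866 + Q)/(221862 - 397384) = (404866 + 68202897513870/4901)/(221862 - 397384) = (68204881762136/4901)/(-175522) = (68204881762136/4901)*(-1/175522) = -34102440881068/430116661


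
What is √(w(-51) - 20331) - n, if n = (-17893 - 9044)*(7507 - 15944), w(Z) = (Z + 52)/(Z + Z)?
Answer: -227267469 + I*√211523826/102 ≈ -2.2727e+8 + 142.59*I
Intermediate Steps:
w(Z) = (52 + Z)/(2*Z) (w(Z) = (52 + Z)/((2*Z)) = (52 + Z)*(1/(2*Z)) = (52 + Z)/(2*Z))
n = 227267469 (n = -26937*(-8437) = 227267469)
√(w(-51) - 20331) - n = √((½)*(52 - 51)/(-51) - 20331) - 1*227267469 = √((½)*(-1/51)*1 - 20331) - 227267469 = √(-1/102 - 20331) - 227267469 = √(-2073763/102) - 227267469 = I*√211523826/102 - 227267469 = -227267469 + I*√211523826/102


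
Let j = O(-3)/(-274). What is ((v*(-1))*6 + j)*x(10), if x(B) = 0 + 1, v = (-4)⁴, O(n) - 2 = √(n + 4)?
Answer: -420867/274 ≈ -1536.0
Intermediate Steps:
O(n) = 2 + √(4 + n) (O(n) = 2 + √(n + 4) = 2 + √(4 + n))
v = 256
x(B) = 1
j = -3/274 (j = (2 + √(4 - 3))/(-274) = (2 + √1)*(-1/274) = (2 + 1)*(-1/274) = 3*(-1/274) = -3/274 ≈ -0.010949)
((v*(-1))*6 + j)*x(10) = ((256*(-1))*6 - 3/274)*1 = (-256*6 - 3/274)*1 = (-1536 - 3/274)*1 = -420867/274*1 = -420867/274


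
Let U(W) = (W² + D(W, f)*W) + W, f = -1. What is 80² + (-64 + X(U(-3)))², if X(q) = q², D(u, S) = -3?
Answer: 32321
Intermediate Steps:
U(W) = W² - 2*W (U(W) = (W² - 3*W) + W = W² - 2*W)
80² + (-64 + X(U(-3)))² = 80² + (-64 + (-3*(-2 - 3))²)² = 6400 + (-64 + (-3*(-5))²)² = 6400 + (-64 + 15²)² = 6400 + (-64 + 225)² = 6400 + 161² = 6400 + 25921 = 32321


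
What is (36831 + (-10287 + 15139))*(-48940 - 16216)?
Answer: -2715897548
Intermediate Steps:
(36831 + (-10287 + 15139))*(-48940 - 16216) = (36831 + 4852)*(-65156) = 41683*(-65156) = -2715897548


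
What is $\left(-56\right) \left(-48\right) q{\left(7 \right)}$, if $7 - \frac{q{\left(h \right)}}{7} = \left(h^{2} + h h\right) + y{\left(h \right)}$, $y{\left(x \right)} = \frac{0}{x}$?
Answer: $-1712256$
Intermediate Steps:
$y{\left(x \right)} = 0$
$q{\left(h \right)} = 49 - 14 h^{2}$ ($q{\left(h \right)} = 49 - 7 \left(\left(h^{2} + h h\right) + 0\right) = 49 - 7 \left(\left(h^{2} + h^{2}\right) + 0\right) = 49 - 7 \left(2 h^{2} + 0\right) = 49 - 7 \cdot 2 h^{2} = 49 - 14 h^{2}$)
$\left(-56\right) \left(-48\right) q{\left(7 \right)} = \left(-56\right) \left(-48\right) \left(49 - 14 \cdot 7^{2}\right) = 2688 \left(49 - 686\right) = 2688 \left(-637\right) = -1712256$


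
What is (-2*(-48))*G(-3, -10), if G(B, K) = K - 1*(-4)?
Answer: -576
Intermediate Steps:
G(B, K) = 4 + K (G(B, K) = K + 4 = 4 + K)
(-2*(-48))*G(-3, -10) = (-2*(-48))*(4 - 10) = 96*(-6) = -576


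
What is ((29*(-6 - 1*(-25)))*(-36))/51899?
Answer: -19836/51899 ≈ -0.38220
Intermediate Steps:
((29*(-6 - 1*(-25)))*(-36))/51899 = ((29*(-6 + 25))*(-36))*(1/51899) = ((29*19)*(-36))*(1/51899) = (551*(-36))*(1/51899) = -19836*1/51899 = -19836/51899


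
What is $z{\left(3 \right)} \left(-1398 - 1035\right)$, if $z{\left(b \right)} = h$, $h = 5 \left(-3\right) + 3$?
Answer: $29196$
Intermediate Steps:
$h = -12$ ($h = -15 + 3 = -12$)
$z{\left(b \right)} = -12$
$z{\left(3 \right)} \left(-1398 - 1035\right) = - 12 \left(-1398 - 1035\right) = \left(-12\right) \left(-2433\right) = 29196$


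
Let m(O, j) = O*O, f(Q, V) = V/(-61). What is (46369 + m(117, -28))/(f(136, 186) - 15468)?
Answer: -1831769/471867 ≈ -3.8820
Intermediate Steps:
f(Q, V) = -V/61 (f(Q, V) = V*(-1/61) = -V/61)
m(O, j) = O**2
(46369 + m(117, -28))/(f(136, 186) - 15468) = (46369 + 117**2)/(-1/61*186 - 15468) = (46369 + 13689)/(-186/61 - 15468) = 60058/(-943734/61) = 60058*(-61/943734) = -1831769/471867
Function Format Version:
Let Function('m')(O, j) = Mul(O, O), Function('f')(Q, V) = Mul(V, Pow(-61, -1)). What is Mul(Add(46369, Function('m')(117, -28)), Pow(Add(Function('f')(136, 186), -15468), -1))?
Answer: Rational(-1831769, 471867) ≈ -3.8820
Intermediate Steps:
Function('f')(Q, V) = Mul(Rational(-1, 61), V) (Function('f')(Q, V) = Mul(V, Rational(-1, 61)) = Mul(Rational(-1, 61), V))
Function('m')(O, j) = Pow(O, 2)
Mul(Add(46369, Function('m')(117, -28)), Pow(Add(Function('f')(136, 186), -15468), -1)) = Mul(Add(46369, Pow(117, 2)), Pow(Add(Mul(Rational(-1, 61), 186), -15468), -1)) = Mul(Add(46369, 13689), Pow(Add(Rational(-186, 61), -15468), -1)) = Mul(60058, Pow(Rational(-943734, 61), -1)) = Mul(60058, Rational(-61, 943734)) = Rational(-1831769, 471867)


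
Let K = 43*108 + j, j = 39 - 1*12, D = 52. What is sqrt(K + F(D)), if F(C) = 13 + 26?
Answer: sqrt(4710) ≈ 68.629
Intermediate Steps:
F(C) = 39
j = 27 (j = 39 - 12 = 27)
K = 4671 (K = 43*108 + 27 = 4644 + 27 = 4671)
sqrt(K + F(D)) = sqrt(4671 + 39) = sqrt(4710)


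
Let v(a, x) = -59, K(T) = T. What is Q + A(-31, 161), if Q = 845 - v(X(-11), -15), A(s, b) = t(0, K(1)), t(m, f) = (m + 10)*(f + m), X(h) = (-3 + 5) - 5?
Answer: 914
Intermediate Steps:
X(h) = -3 (X(h) = 2 - 5 = -3)
t(m, f) = (10 + m)*(f + m)
A(s, b) = 10 (A(s, b) = 0**2 + 10*1 + 10*0 + 1*0 = 0 + 10 + 0 + 0 = 10)
Q = 904 (Q = 845 - 1*(-59) = 845 + 59 = 904)
Q + A(-31, 161) = 904 + 10 = 914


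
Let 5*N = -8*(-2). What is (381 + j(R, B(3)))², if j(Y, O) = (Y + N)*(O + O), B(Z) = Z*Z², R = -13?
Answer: 549081/25 ≈ 21963.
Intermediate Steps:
N = 16/5 (N = (-8*(-2))/5 = (⅕)*16 = 16/5 ≈ 3.2000)
B(Z) = Z³
j(Y, O) = 2*O*(16/5 + Y) (j(Y, O) = (Y + 16/5)*(O + O) = (16/5 + Y)*(2*O) = 2*O*(16/5 + Y))
(381 + j(R, B(3)))² = (381 + (⅖)*3³*(16 + 5*(-13)))² = (381 + (⅖)*27*(16 - 65))² = (381 + (⅖)*27*(-49))² = (381 - 2646/5)² = (-741/5)² = 549081/25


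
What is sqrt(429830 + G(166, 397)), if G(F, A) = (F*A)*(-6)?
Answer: sqrt(34418) ≈ 185.52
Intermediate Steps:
G(F, A) = -6*A*F (G(F, A) = (A*F)*(-6) = -6*A*F)
sqrt(429830 + G(166, 397)) = sqrt(429830 - 6*397*166) = sqrt(429830 - 395412) = sqrt(34418)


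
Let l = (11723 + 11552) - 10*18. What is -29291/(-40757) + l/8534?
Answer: 1191252309/347820238 ≈ 3.4249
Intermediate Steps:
l = 23095 (l = 23275 - 180 = 23095)
-29291/(-40757) + l/8534 = -29291/(-40757) + 23095/8534 = -29291*(-1/40757) + 23095*(1/8534) = 29291/40757 + 23095/8534 = 1191252309/347820238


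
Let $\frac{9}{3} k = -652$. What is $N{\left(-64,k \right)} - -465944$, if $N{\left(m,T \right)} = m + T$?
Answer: $\frac{1396988}{3} \approx 4.6566 \cdot 10^{5}$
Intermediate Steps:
$k = - \frac{652}{3}$ ($k = \frac{1}{3} \left(-652\right) = - \frac{652}{3} \approx -217.33$)
$N{\left(m,T \right)} = T + m$
$N{\left(-64,k \right)} - -465944 = \left(- \frac{652}{3} - 64\right) - -465944 = - \frac{844}{3} + 465944 = \frac{1396988}{3}$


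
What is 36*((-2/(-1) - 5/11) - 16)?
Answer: -5724/11 ≈ -520.36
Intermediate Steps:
36*((-2/(-1) - 5/11) - 16) = 36*((-2*(-1) - 5*1/11) - 16) = 36*((2 - 5/11) - 16) = 36*(17/11 - 16) = 36*(-159/11) = -5724/11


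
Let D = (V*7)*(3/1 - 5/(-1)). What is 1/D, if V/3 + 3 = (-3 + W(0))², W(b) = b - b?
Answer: 1/1008 ≈ 0.00099206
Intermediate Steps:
W(b) = 0
V = 18 (V = -9 + 3*(-3 + 0)² = -9 + 3*(-3)² = -9 + 3*9 = -9 + 27 = 18)
D = 1008 (D = (18*7)*(3/1 - 5/(-1)) = 126*(3*1 - 5*(-1)) = 126*(3 + 5) = 126*8 = 1008)
1/D = 1/1008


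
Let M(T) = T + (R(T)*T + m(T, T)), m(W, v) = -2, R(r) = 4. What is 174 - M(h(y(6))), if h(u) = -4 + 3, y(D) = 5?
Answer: 181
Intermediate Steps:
h(u) = -1
M(T) = -2 + 5*T (M(T) = T + (4*T - 2) = T + (-2 + 4*T) = -2 + 5*T)
174 - M(h(y(6))) = 174 - (-2 + 5*(-1)) = 174 - (-2 - 5) = 174 - 1*(-7) = 174 + 7 = 181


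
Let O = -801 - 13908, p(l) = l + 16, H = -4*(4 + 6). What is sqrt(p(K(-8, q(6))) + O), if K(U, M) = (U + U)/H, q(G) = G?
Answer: I*sqrt(367315)/5 ≈ 121.21*I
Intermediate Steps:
H = -40 (H = -4*10 = -40)
K(U, M) = -U/20 (K(U, M) = (U + U)/(-40) = (2*U)*(-1/40) = -U/20)
p(l) = 16 + l
O = -14709
sqrt(p(K(-8, q(6))) + O) = sqrt((16 - 1/20*(-8)) - 14709) = sqrt((16 + 2/5) - 14709) = sqrt(82/5 - 14709) = sqrt(-73463/5) = I*sqrt(367315)/5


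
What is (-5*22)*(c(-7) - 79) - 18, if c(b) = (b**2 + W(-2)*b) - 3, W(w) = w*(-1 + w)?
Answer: 8232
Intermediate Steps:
c(b) = -3 + b**2 + 6*b (c(b) = (b**2 + (-2*(-1 - 2))*b) - 3 = (b**2 + (-2*(-3))*b) - 3 = (b**2 + 6*b) - 3 = -3 + b**2 + 6*b)
(-5*22)*(c(-7) - 79) - 18 = (-5*22)*((-3 + (-7)**2 + 6*(-7)) - 79) - 18 = -110*((-3 + 49 - 42) - 79) - 18 = -110*(4 - 79) - 18 = -110*(-75) - 18 = 8250 - 18 = 8232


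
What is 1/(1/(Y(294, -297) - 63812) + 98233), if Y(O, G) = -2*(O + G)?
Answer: 63806/6267854797 ≈ 1.0180e-5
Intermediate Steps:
Y(O, G) = -2*G - 2*O (Y(O, G) = -2*(G + O) = -2*G - 2*O)
1/(1/(Y(294, -297) - 63812) + 98233) = 1/(1/((-2*(-297) - 2*294) - 63812) + 98233) = 1/(1/((594 - 588) - 63812) + 98233) = 1/(1/(6 - 63812) + 98233) = 1/(1/(-63806) + 98233) = 1/(-1/63806 + 98233) = 1/(6267854797/63806) = 63806/6267854797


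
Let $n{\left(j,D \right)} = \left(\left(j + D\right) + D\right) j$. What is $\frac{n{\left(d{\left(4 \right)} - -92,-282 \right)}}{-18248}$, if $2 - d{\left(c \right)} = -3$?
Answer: $\frac{45299}{18248} \approx 2.4824$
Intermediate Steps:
$d{\left(c \right)} = 5$ ($d{\left(c \right)} = 2 - -3 = 2 + 3 = 5$)
$n{\left(j,D \right)} = j \left(j + 2 D\right)$ ($n{\left(j,D \right)} = \left(\left(D + j\right) + D\right) j = \left(j + 2 D\right) j = j \left(j + 2 D\right)$)
$\frac{n{\left(d{\left(4 \right)} - -92,-282 \right)}}{-18248} = \frac{\left(5 - -92\right) \left(\left(5 - -92\right) + 2 \left(-282\right)\right)}{-18248} = \left(5 + 92\right) \left(\left(5 + 92\right) - 564\right) \left(- \frac{1}{18248}\right) = 97 \left(97 - 564\right) \left(- \frac{1}{18248}\right) = 97 \left(-467\right) \left(- \frac{1}{18248}\right) = \left(-45299\right) \left(- \frac{1}{18248}\right) = \frac{45299}{18248}$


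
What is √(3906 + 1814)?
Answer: 2*√1430 ≈ 75.631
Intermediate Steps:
√(3906 + 1814) = √5720 = 2*√1430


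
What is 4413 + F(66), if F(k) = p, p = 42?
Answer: 4455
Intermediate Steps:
F(k) = 42
4413 + F(66) = 4413 + 42 = 4455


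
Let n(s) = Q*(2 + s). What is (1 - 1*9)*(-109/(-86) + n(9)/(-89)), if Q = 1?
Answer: -35020/3827 ≈ -9.1508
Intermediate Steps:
n(s) = 2 + s (n(s) = 1*(2 + s) = 2 + s)
(1 - 1*9)*(-109/(-86) + n(9)/(-89)) = (1 - 1*9)*(-109/(-86) + (2 + 9)/(-89)) = (1 - 9)*(-109*(-1/86) + 11*(-1/89)) = -8*(109/86 - 11/89) = -8*8755/7654 = -35020/3827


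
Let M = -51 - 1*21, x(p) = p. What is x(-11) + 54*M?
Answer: -3899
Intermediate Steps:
M = -72 (M = -51 - 21 = -72)
x(-11) + 54*M = -11 + 54*(-72) = -11 - 3888 = -3899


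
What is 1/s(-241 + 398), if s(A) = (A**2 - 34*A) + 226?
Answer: 1/19537 ≈ 5.1185e-5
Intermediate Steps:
s(A) = 226 + A**2 - 34*A
1/s(-241 + 398) = 1/(226 + (-241 + 398)**2 - 34*(-241 + 398)) = 1/(226 + 157**2 - 34*157) = 1/(226 + 24649 - 5338) = 1/19537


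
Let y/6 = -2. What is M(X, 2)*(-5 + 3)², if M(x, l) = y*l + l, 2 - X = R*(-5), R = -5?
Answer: -88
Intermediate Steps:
y = -12 (y = 6*(-2) = -12)
X = -23 (X = 2 - (-5)*(-5) = 2 - 1*25 = 2 - 25 = -23)
M(x, l) = -11*l (M(x, l) = -12*l + l = -11*l)
M(X, 2)*(-5 + 3)² = (-11*2)*(-5 + 3)² = -22*(-2)² = -22*4 = -88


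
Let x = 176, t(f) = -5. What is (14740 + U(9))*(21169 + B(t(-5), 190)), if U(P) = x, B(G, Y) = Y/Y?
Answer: 315771720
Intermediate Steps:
B(G, Y) = 1
U(P) = 176
(14740 + U(9))*(21169 + B(t(-5), 190)) = (14740 + 176)*(21169 + 1) = 14916*21170 = 315771720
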